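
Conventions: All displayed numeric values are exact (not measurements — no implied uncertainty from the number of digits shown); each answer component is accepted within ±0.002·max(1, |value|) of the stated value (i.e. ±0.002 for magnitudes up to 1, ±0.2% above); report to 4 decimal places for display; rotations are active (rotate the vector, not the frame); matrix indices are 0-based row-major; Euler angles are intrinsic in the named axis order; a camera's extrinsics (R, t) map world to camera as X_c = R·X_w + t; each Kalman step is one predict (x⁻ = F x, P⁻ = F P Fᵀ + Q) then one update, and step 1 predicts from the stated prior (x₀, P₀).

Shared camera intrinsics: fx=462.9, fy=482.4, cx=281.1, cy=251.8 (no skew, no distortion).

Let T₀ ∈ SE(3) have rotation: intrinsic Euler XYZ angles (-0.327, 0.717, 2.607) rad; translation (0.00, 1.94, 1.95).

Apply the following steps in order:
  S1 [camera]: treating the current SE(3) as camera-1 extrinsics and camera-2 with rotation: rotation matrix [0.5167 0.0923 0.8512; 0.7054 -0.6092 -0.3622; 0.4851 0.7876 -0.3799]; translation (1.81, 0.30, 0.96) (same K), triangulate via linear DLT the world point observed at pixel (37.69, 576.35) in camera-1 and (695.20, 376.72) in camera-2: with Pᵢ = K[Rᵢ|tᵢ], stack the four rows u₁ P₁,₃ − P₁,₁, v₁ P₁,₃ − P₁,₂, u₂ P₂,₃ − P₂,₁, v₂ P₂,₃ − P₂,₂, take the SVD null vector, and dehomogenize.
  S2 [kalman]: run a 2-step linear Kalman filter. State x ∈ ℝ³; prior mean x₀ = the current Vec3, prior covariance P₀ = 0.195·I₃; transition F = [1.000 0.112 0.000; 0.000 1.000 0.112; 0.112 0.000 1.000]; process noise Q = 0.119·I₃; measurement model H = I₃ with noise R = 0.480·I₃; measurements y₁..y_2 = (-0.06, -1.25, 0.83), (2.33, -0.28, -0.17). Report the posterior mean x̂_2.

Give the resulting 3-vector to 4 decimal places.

after S1 (triangulate): (1.3904, 1.1528, -0.3026)
after S2 (kf_track): (1.4362, 0.0271, 0.1210)

result = (1.4362, 0.0271, 0.1210)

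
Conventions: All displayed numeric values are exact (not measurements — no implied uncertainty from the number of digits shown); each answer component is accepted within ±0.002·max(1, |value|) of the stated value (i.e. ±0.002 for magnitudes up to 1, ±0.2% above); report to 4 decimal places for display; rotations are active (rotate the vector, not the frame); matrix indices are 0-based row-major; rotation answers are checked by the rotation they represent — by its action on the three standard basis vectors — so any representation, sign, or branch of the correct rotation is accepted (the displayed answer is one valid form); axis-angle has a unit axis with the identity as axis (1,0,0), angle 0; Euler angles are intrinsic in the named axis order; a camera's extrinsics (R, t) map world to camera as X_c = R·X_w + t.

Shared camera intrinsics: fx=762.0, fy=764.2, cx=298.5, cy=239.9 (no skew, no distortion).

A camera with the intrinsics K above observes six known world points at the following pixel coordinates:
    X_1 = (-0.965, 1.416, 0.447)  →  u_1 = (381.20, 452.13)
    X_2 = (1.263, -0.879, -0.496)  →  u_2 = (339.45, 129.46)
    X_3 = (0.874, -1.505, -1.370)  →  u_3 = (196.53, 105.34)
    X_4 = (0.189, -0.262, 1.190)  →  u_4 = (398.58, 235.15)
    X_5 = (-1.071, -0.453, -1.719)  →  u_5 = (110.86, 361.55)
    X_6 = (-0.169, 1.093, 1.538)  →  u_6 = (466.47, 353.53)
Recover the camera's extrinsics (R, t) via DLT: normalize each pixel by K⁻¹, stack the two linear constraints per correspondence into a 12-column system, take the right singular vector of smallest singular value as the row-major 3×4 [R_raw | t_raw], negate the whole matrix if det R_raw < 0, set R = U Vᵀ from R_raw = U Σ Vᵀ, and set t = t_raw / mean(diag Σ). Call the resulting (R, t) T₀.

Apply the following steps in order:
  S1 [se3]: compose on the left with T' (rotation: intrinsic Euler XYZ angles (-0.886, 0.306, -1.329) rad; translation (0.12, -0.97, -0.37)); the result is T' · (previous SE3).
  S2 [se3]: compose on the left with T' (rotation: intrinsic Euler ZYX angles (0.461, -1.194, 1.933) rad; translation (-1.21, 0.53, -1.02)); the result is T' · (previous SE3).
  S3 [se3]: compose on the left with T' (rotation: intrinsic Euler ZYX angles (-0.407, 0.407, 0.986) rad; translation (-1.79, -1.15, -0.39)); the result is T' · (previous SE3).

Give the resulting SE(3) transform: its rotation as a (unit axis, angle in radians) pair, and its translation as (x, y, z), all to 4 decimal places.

source (pnp_recover): camera pose = R=[0.5918 0.5431 0.5957; -0.5693 0.8047 -0.1682; -0.5707 -0.2396 0.7854], t=(0.3500, 0.4700, 6.9394)
after S1 (compose_se3): R=[-0.5639 0.7969 0.2169; -0.7752 -0.6013 0.1936; 0.2847 -0.0589 0.9568], t=(2.7255, 3.8854, 3.8885)
after S2 (compose_se3): R=[0.4982 0.5941 0.6315; 0.2569 0.5945 -0.7619; -0.8282 0.5418 0.1436], t=(0.0398, -4.4465, 2.3442)
after S3 (compose_se3): R=[0.6613 0.7411 0.1165; 0.6213 -0.4540 -0.6386; -0.4203 0.4947 -0.7607], t=(-4.3793, -4.8353, -2.6221)

rotation (axis_angle) = ((0.8996, 0.4262, -0.0950), 2.4602), translation = (-4.3793, -4.8353, -2.6221)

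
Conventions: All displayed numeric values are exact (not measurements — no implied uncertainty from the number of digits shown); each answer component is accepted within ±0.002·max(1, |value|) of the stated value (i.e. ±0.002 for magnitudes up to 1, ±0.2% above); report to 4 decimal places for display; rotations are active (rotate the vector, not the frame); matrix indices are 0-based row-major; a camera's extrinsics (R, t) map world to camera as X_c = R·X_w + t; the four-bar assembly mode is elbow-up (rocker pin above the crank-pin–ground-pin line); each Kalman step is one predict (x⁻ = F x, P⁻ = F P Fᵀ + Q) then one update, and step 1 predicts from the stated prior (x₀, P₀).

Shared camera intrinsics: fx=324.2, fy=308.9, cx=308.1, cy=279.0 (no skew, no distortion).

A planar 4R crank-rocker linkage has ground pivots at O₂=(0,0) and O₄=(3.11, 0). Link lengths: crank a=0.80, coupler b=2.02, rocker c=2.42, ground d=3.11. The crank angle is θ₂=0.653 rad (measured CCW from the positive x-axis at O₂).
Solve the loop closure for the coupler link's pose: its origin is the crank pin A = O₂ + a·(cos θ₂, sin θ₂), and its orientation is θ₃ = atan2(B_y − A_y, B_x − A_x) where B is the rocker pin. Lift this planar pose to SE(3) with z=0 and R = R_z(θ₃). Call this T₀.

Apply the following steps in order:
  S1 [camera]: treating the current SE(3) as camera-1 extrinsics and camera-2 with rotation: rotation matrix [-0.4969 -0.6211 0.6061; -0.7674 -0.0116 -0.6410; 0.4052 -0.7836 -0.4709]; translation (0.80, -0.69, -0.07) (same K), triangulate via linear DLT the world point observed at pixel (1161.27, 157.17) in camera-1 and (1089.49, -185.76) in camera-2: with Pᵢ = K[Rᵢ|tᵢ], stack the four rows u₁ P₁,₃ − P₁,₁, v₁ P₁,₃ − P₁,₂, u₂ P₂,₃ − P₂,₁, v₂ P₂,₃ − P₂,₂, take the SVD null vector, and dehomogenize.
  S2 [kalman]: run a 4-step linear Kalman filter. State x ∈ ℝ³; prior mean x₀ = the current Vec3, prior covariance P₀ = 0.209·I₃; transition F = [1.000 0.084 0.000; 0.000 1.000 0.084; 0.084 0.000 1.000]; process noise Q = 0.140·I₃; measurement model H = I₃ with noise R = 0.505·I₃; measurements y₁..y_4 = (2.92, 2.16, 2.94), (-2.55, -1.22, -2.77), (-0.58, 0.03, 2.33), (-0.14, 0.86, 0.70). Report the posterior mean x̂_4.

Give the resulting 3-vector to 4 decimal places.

source (fourbar_fk): coupler pose = R=[0.6136 -0.7896 0.0000; 0.7896 0.6136 0.0000; 0.0000 0.0000 1.0000], t=(0.6354, 0.4861, 0.0000)
after S1 (triangulate): (0.2149, -1.5562, 0.7585)
after S2 (kf_track): (-0.3019, 0.2446, 0.8025)

result = (-0.3019, 0.2446, 0.8025)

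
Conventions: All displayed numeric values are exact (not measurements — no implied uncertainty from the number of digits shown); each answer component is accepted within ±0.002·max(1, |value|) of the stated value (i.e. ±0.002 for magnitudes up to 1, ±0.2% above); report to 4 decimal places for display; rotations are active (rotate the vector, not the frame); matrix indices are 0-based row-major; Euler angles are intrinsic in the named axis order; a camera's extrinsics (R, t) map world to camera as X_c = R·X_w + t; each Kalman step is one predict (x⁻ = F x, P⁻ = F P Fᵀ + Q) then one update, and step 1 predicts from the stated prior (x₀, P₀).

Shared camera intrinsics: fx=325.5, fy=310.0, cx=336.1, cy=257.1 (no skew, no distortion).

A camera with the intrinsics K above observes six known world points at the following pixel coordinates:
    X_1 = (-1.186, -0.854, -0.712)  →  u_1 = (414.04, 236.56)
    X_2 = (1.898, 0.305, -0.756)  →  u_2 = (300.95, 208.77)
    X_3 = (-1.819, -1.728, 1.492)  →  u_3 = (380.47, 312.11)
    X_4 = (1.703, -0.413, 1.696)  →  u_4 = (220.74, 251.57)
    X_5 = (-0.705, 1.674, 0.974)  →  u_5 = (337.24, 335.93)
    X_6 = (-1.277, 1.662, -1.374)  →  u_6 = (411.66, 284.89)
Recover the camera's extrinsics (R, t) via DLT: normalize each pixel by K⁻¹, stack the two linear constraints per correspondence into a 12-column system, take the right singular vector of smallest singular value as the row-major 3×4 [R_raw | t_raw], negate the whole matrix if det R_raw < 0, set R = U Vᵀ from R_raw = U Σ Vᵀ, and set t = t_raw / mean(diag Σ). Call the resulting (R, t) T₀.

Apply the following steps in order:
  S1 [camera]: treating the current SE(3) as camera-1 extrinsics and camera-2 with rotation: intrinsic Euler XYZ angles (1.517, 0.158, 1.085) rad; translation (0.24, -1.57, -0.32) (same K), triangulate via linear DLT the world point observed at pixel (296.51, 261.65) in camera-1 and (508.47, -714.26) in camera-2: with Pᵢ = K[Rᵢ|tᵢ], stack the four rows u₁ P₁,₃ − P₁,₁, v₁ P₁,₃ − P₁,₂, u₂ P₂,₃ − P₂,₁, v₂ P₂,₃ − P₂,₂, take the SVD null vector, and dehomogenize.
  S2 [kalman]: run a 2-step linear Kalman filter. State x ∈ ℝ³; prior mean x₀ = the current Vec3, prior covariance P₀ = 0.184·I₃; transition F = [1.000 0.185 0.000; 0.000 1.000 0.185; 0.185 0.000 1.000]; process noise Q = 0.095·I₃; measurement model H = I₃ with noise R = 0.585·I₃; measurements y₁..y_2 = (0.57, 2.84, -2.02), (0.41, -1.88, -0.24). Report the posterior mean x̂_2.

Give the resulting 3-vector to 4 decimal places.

source (pnp_recover): camera pose = R=[-0.7744 -0.0020 -0.6327; -0.5045 0.6054 0.6156; 0.3818 0.7959 -0.4699], t=(0.1000, -0.0500, 6.9396)
after S1 (triangulate): (0.8457, 0.4223, 0.5341)
after S2 (kf_track): (0.6919, 0.1247, -0.2159)

result = (0.6919, 0.1247, -0.2159)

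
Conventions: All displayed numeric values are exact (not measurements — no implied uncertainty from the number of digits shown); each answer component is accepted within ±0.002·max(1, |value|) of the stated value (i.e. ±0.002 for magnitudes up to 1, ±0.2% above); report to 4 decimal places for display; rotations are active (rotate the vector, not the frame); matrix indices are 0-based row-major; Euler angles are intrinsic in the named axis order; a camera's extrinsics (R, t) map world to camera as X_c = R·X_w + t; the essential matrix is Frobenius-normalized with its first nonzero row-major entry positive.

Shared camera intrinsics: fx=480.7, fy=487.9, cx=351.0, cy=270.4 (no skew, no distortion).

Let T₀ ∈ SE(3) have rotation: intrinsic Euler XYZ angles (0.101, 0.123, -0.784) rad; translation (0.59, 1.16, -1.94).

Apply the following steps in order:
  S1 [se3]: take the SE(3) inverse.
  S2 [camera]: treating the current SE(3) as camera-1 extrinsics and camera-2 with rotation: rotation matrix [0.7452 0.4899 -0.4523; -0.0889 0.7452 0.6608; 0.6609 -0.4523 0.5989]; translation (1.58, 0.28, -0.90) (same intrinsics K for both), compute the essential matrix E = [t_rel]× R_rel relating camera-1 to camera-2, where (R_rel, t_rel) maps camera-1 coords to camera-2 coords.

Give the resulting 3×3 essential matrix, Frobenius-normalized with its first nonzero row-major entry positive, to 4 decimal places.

after S1 (invert_se3): R=[0.7027 -0.6938 -0.1576; 0.7008 0.7132 -0.0148; 0.1227 -0.1001 0.9874], t=(0.0843, -1.2695, 1.9592)
after S2 (essential): [0.2809 -0.1694 -0.1910; 0.5044 0.4107 0.2753; 0.3995 -0.3028 -0.3251]

matrix = [0.2809 -0.1694 -0.1910; 0.5044 0.4107 0.2753; 0.3995 -0.3028 -0.3251]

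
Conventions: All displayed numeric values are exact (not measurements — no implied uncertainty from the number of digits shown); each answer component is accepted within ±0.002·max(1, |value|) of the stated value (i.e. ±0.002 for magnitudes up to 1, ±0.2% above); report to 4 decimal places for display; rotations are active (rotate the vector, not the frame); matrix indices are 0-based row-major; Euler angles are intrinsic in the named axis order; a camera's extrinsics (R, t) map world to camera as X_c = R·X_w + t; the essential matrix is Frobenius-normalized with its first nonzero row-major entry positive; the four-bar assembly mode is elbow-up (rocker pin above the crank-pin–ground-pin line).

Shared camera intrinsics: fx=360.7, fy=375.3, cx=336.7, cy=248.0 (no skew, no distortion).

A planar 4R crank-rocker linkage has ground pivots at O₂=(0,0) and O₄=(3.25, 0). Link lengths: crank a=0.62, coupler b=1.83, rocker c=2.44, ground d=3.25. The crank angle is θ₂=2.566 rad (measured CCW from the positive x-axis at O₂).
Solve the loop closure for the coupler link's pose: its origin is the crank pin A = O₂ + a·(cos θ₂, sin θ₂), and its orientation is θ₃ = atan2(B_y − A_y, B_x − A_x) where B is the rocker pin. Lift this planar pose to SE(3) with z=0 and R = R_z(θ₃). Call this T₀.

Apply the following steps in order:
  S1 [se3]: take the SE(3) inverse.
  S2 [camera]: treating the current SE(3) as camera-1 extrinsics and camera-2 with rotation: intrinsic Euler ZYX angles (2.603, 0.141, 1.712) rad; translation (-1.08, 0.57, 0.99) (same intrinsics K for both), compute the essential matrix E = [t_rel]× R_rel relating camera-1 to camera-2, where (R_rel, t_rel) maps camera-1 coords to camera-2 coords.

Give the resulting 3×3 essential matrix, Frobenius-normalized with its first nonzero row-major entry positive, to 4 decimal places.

matrix = [0.2827 -0.1925 0.5457; 0.3906 -0.4882 -0.2859; 0.0287 0.0395 0.3321]

source (fourbar_fk): coupler pose = R=[0.8903 -0.4553 0.0000; 0.4553 0.8903 0.0000; 0.0000 0.0000 1.0000], t=(-0.5201, 0.3375, 0.0000)
after S1 (invert_se3): R=[0.8903 0.4553 0.0000; -0.4553 0.8903 0.0000; 0.0000 0.0000 1.0000], t=(0.3094, -0.5373, 0.0000)
after S2 (essential): [0.2827 -0.1925 0.5457; 0.3906 -0.4882 -0.2859; 0.0287 0.0395 0.3321]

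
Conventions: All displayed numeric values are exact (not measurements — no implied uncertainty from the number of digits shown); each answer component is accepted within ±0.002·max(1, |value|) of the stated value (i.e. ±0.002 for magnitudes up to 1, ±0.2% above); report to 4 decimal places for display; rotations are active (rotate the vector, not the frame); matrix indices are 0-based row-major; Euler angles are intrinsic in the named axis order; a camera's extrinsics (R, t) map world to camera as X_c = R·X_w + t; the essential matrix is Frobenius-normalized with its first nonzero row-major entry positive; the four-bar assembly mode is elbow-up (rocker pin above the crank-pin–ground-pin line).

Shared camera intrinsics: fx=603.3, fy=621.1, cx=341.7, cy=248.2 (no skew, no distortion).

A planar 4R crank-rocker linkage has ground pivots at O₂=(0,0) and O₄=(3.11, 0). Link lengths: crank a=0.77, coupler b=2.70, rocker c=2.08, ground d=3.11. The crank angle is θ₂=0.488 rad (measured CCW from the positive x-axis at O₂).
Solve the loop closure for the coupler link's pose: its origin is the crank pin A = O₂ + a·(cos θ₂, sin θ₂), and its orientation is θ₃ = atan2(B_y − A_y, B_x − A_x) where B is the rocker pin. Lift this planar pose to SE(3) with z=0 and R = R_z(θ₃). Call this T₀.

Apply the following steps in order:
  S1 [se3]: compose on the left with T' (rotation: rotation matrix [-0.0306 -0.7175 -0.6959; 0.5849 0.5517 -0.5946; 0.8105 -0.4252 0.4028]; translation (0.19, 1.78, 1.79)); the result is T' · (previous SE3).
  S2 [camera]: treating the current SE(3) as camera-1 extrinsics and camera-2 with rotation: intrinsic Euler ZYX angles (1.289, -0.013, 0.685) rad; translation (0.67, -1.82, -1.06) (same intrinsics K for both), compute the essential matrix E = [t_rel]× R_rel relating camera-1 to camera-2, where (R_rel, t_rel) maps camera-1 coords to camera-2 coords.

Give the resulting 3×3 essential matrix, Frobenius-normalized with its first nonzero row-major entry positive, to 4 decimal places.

source (fourbar_fk): coupler pose = R=[0.7789 -0.6271 0.0000; 0.6271 0.7789 0.0000; 0.0000 0.0000 1.0000], t=(0.6801, 0.3610, 0.0000)
after S1 (compose_se3): R=[-0.4738 -0.5397 -0.6959; 0.8016 0.0630 -0.5946; 0.3647 -0.8395 0.4028], t=(-0.0898, 2.3770, 2.1877)
after S2 (essential): [0.6290 0.2367 0.1419; -0.1565 -0.0781 0.0121; -0.0291 -0.2761 0.6484]

matrix = [0.6290 0.2367 0.1419; -0.1565 -0.0781 0.0121; -0.0291 -0.2761 0.6484]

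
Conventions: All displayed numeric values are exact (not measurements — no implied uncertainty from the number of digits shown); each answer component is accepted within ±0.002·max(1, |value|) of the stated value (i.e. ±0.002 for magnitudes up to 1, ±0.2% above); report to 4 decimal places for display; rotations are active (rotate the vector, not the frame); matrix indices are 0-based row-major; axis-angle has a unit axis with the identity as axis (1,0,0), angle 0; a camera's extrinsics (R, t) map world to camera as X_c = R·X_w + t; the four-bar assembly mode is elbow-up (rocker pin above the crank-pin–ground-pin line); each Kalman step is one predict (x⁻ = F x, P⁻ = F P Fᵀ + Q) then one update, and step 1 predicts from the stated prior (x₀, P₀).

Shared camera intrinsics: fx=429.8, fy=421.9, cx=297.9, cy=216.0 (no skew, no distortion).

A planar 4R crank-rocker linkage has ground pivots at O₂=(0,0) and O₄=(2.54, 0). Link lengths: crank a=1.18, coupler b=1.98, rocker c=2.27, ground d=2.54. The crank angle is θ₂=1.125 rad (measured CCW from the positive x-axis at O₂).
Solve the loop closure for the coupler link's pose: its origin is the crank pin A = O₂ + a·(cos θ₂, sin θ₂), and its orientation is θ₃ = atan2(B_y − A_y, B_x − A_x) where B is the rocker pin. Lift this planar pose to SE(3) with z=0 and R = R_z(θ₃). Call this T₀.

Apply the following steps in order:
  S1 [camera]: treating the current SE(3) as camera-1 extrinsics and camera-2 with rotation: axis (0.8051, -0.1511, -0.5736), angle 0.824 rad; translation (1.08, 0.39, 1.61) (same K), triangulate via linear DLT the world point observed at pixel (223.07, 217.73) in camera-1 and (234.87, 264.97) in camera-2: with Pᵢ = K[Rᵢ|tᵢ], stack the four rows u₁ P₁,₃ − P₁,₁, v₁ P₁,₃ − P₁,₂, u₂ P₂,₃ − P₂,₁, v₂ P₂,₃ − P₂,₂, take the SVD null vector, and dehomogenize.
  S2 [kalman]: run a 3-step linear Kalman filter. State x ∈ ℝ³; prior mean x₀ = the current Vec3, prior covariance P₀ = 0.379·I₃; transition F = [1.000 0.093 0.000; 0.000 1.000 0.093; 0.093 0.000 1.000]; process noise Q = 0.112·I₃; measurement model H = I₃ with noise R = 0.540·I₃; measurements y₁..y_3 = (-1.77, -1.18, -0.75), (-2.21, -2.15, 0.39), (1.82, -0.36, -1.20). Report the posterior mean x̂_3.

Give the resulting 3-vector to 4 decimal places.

source (fourbar_fk): coupler pose = R=[0.8088 -0.5880 0.0000; 0.5880 0.8088 0.0000; 0.0000 0.0000 1.0000], t=(0.5088, 1.0647, 0.0000)
after S1 (triangulate): (-1.1245, -0.4956, 0.6280)
after S2 (kf_track): (-0.5234, -0.9229, -0.4735)

result = (-0.5234, -0.9229, -0.4735)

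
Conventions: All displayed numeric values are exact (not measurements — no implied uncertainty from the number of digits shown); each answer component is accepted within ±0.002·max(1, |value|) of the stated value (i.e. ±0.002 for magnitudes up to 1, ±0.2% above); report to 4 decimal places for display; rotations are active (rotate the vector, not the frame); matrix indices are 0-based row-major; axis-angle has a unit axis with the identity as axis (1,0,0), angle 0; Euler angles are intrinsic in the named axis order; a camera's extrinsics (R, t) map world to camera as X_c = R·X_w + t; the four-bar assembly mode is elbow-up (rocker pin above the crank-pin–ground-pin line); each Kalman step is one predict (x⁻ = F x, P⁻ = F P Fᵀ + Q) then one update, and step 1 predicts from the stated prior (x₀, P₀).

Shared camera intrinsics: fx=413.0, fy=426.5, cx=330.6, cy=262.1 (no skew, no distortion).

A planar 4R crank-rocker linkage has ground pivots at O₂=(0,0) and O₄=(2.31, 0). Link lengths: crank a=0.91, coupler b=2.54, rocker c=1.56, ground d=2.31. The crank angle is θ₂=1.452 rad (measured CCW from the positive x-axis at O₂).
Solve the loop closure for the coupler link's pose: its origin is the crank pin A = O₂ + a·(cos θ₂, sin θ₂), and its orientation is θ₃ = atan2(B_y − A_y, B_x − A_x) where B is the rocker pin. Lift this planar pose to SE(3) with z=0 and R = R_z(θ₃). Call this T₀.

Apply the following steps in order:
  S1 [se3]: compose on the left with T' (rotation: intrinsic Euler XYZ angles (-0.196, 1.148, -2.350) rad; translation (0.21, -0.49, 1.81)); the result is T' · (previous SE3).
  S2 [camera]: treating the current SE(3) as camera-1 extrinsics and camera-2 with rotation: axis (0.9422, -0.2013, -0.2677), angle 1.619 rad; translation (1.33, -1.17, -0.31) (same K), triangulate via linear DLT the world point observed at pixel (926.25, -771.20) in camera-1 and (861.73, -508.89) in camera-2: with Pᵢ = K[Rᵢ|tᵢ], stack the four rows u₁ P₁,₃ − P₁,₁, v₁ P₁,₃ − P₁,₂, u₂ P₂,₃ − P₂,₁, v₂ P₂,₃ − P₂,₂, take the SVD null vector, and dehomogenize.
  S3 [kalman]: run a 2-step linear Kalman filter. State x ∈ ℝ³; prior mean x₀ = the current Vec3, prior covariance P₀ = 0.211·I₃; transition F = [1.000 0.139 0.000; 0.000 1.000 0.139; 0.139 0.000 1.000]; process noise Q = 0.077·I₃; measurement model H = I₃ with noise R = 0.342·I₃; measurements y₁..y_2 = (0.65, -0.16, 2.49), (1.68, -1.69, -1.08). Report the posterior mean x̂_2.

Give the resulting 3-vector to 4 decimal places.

result = (1.1209, -0.0531, 0.5685)

source (fourbar_fk): coupler pose = R=[0.9682 -0.2500 0.0000; 0.2500 0.9682 0.0000; 0.0000 0.0000 1.0000], t=(0.1079, 0.9036, 0.0000)
after S1 (compose_se3): R=[-0.2062 0.3547 0.9119; -0.7588 -0.6464 0.0799; 0.6179 -0.6755 0.4025], t=(0.4427, -1.2888, 1.4413)
after S2 (triangulate): (0.8976, 1.7209, 1.0076)
after S3 (kf_track): (1.1209, -0.0531, 0.5685)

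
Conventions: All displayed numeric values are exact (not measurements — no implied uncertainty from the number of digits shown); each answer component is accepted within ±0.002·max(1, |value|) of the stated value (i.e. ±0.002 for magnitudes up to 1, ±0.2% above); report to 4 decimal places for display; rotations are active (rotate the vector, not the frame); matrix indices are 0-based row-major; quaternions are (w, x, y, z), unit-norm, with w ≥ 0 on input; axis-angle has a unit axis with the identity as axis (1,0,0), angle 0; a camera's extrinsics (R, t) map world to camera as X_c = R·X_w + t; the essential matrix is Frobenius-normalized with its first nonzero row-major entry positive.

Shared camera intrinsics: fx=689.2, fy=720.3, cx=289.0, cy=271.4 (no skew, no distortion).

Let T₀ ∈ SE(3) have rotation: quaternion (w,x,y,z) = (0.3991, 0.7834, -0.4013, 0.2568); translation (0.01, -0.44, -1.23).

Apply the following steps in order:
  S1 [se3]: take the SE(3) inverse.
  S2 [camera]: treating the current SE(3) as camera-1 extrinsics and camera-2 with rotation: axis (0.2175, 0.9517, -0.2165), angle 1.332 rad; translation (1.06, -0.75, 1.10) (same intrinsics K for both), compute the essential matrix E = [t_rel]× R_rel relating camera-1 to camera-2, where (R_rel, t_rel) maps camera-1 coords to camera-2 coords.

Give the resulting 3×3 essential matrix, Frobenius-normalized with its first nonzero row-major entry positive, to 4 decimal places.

matrix = [0.5133 -0.2097 0.4186; 0.2715 0.1243 -0.4222; 0.3969 0.0647 -0.2970]

after S1 (invert_se3): R=[0.5460 -0.4238 0.7227; -0.8337 -0.3593 0.4192; 0.0820 -0.8314 -0.5495], t=(0.6970, 0.3659, -1.0426)
after S2 (essential): [0.5133 -0.2097 0.4186; 0.2715 0.1243 -0.4222; 0.3969 0.0647 -0.2970]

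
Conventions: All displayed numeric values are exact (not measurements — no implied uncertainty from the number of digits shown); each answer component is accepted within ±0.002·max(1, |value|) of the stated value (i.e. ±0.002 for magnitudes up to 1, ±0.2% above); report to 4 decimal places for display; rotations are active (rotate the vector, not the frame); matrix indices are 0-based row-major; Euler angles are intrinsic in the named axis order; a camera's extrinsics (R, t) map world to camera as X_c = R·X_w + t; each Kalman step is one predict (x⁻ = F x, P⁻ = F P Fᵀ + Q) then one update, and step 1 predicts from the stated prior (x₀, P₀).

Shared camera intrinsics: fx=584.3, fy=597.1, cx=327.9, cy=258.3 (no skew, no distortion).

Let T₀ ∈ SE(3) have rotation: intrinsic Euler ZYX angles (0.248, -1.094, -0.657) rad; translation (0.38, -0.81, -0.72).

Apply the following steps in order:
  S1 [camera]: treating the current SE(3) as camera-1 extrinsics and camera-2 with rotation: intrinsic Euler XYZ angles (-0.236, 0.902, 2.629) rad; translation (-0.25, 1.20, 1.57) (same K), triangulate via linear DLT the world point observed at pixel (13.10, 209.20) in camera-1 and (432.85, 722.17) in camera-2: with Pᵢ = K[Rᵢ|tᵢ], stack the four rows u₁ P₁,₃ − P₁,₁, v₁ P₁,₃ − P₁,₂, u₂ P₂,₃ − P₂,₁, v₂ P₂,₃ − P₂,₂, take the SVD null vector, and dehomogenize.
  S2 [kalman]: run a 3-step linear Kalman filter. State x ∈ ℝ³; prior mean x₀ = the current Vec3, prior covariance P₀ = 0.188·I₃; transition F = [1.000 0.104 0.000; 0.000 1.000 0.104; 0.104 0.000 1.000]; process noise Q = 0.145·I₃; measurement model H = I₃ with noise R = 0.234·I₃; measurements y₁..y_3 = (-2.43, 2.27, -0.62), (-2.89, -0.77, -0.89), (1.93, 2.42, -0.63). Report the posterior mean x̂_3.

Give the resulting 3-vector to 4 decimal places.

after S1 (triangulate): (1.3934, -0.2913, 1.9279)
after S2 (kf_track): (0.1737, 1.3894, -0.5142)

result = (0.1737, 1.3894, -0.5142)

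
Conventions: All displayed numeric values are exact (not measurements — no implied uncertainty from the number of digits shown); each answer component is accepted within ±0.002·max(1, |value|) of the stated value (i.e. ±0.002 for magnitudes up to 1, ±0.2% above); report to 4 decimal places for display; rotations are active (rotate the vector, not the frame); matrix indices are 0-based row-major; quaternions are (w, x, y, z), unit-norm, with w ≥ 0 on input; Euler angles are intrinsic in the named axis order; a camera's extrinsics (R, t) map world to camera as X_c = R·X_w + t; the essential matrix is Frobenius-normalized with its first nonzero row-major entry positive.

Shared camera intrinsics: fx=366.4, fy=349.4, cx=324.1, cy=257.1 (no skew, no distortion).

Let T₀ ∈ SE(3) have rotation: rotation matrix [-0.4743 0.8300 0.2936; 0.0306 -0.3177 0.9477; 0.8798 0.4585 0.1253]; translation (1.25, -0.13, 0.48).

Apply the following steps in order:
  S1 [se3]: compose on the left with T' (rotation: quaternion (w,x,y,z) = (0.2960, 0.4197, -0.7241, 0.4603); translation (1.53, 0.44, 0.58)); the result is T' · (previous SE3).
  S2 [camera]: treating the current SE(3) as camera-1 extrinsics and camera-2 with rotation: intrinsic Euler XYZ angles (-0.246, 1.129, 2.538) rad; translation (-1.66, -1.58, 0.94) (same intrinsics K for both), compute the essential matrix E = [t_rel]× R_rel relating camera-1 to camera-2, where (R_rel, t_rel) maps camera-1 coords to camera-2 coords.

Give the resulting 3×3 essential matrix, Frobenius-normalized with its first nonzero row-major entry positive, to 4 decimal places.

after S1 (compose_se3): R=[0.1599 -0.1318 -0.9783; -0.6392 -0.7690 -0.0009; -0.7522 0.6255 -0.2072], t=(1.0336, -0.4475, 1.4607)
after S2 (essential): [0.0154 -0.0843 -0.6534; 0.6910 -0.0321 0.0707; 0.1431 -0.0398 -0.2452]

matrix = [0.0154 -0.0843 -0.6534; 0.6910 -0.0321 0.0707; 0.1431 -0.0398 -0.2452]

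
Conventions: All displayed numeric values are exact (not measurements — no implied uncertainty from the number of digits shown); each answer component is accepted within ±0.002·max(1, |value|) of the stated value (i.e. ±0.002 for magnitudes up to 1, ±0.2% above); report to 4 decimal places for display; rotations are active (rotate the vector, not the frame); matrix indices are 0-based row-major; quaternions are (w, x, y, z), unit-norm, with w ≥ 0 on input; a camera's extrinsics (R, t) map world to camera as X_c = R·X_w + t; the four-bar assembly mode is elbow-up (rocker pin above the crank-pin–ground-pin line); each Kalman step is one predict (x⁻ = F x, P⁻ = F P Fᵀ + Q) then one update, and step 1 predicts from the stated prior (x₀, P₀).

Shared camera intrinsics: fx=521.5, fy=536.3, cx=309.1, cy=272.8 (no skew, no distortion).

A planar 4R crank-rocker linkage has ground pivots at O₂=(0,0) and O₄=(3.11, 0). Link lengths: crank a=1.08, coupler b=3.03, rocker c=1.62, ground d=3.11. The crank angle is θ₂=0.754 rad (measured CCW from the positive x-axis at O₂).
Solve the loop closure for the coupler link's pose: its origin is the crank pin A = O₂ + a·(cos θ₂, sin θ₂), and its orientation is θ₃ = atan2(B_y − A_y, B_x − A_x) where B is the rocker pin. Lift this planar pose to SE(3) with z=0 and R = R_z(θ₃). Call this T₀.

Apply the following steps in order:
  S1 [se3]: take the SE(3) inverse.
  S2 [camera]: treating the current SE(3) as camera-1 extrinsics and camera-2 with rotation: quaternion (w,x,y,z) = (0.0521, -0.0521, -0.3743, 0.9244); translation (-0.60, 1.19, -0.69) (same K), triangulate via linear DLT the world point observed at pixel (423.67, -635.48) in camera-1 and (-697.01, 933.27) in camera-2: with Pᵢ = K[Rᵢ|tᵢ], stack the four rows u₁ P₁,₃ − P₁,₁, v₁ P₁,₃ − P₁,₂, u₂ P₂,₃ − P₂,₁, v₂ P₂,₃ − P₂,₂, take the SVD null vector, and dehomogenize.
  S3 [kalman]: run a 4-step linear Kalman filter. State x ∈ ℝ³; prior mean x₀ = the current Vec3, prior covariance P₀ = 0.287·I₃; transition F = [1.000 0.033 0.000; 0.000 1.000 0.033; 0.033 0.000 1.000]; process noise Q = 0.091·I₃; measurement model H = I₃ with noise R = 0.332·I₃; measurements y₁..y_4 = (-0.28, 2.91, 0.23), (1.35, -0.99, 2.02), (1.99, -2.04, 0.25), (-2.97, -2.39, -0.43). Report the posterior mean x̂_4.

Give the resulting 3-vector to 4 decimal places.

result = (-0.4450, -1.4699, 0.3391)

source (fourbar_fk): coupler pose = R=[0.9679 -0.2513 0.0000; 0.2513 0.9679 0.0000; 0.0000 0.0000 1.0000], t=(0.7873, 0.7393, 0.0000)
after S1 (invert_se3): R=[0.9679 0.2513 0.0000; -0.2513 0.9679 0.0000; 0.0000 0.0000 1.0000], t=(-0.9478, -0.5178, 0.0000)
after S2 (triangulate): (1.6729, -1.4587, 1.3876)
after S3 (kf_track): (-0.4450, -1.4699, 0.3391)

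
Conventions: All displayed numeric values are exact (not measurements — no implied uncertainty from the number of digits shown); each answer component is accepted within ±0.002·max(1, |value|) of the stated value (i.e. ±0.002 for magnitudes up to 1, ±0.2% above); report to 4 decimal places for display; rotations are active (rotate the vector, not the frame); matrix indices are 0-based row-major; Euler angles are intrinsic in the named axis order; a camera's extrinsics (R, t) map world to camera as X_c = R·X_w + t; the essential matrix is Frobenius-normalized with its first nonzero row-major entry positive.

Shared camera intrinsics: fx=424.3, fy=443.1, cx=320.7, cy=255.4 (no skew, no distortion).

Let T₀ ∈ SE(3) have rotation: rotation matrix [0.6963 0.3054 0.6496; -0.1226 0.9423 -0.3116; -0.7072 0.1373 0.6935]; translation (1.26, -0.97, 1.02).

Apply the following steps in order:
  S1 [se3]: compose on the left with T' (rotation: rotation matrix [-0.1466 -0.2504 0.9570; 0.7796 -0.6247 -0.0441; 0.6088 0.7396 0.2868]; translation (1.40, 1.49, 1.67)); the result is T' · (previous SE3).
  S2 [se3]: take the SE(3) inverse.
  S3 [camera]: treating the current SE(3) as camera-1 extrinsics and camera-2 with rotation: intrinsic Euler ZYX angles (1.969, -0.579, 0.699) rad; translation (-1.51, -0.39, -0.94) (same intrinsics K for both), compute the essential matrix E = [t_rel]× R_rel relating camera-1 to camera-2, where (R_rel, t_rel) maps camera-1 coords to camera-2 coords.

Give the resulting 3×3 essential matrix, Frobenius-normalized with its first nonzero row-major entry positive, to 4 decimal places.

matrix = [0.5537 -0.0249 -0.1250; -0.0057 0.6615 0.2229; 0.4174 0.1152 -0.0494]

after S1 (compose_se3): R=[-0.7482 -0.1493 0.6465; 0.6506 -0.3566 0.6705; 0.1304 0.9222 0.3639], t=(2.4343, 3.0333, 2.0123)
after S2 (invert_se3): R=[-0.7482 0.6506 0.1304; -0.1493 -0.3566 0.9222; 0.6465 0.6705 0.3639], t=(-0.4146, -0.4106, -4.3400)
after S3 (essential): [0.5537 -0.0249 -0.1250; -0.0057 0.6615 0.2229; 0.4174 0.1152 -0.0494]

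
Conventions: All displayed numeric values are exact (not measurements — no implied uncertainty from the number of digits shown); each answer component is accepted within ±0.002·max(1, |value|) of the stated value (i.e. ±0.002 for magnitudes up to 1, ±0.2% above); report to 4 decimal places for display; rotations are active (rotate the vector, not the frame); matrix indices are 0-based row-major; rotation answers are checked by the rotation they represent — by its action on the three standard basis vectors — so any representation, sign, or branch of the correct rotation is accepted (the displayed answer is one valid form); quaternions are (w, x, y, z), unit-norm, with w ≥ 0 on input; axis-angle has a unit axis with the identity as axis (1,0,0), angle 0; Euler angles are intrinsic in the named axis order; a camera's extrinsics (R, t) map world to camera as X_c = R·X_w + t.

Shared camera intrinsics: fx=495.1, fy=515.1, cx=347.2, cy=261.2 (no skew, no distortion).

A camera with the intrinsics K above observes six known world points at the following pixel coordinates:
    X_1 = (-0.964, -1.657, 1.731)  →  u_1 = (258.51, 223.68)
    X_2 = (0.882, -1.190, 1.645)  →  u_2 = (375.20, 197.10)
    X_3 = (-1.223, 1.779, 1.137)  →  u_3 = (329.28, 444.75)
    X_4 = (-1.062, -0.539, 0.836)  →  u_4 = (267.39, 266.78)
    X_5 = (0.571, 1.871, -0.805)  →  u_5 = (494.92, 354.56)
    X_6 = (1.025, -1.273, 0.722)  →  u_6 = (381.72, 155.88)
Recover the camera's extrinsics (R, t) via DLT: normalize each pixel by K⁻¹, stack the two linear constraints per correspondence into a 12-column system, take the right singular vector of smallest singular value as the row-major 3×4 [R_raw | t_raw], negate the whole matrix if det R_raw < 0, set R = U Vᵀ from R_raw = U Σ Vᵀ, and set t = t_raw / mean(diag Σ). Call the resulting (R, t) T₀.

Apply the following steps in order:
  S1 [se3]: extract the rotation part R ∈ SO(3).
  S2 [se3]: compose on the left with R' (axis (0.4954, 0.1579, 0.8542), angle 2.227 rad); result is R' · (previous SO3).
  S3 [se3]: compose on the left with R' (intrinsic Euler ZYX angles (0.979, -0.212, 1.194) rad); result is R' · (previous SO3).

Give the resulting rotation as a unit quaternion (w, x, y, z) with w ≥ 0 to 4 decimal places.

rotation (quat) = (0.0060, -0.6729, 0.0252, -0.7393)

source (pnp_recover): camera pose = R=[0.9039 0.4247 0.0513; -0.4129 0.8350 0.3637; 0.1116 -0.3499 0.9301], t=(0.0699, -0.2200, 5.8316)
after S1 (rot_of_se3): [0.9039 0.4247 0.0513; -0.4129 0.8350 0.3637; 0.1116 -0.3499 0.9301]
after S2 (compose_so3): [0.1232 -0.8334 0.5388; 0.9414 -0.0737 -0.3292; 0.3141 0.5477 0.7755]
after S3 (compose_so3): [-0.0943 -0.0249 0.9952; -0.0428 -0.9987 -0.0291; 0.9946 -0.0453 0.0931]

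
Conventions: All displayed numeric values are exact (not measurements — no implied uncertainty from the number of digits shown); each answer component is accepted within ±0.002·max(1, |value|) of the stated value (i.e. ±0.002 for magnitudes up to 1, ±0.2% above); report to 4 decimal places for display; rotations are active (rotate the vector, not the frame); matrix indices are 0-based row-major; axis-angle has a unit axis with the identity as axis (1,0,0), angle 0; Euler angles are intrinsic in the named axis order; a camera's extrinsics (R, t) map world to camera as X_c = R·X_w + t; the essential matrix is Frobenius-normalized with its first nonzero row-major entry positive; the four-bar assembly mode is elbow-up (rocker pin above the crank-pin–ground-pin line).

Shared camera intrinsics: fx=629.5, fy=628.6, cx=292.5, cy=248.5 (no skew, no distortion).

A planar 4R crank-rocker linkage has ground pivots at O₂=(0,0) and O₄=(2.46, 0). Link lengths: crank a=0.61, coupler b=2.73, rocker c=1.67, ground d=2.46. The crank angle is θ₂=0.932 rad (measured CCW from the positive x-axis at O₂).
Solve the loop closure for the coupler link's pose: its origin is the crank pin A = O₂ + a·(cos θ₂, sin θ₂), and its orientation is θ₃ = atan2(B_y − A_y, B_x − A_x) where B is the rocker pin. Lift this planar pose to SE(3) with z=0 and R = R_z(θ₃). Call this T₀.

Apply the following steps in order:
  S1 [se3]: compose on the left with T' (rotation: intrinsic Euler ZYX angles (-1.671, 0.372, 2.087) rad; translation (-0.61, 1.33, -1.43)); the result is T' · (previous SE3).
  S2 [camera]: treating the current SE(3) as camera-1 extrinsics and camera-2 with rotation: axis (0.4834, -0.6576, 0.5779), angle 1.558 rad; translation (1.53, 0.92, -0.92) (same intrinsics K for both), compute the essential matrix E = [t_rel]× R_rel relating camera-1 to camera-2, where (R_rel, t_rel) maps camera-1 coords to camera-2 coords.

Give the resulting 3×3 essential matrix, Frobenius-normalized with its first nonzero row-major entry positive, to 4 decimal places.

matrix = [0.2631 0.5182 -0.1158; -0.1194 -0.3884 -0.1363; 0.1837 -0.0992 -0.6492]

source (fourbar_fk): coupler pose = R=[0.9095 -0.4157 0.0000; 0.4157 0.9095 0.0000; 0.0000 0.0000 1.0000], t=(0.3637, 0.4897, 0.0000)
after S1 (compose_se3): R=[-0.3021 -0.4367 -0.8474; -0.9533 0.1442 0.2655; 0.0062 0.8880 -0.4598], t=(-0.8999, 0.8630, -1.1654)
after S2 (essential): [0.2631 0.5182 -0.1158; -0.1194 -0.3884 -0.1363; 0.1837 -0.0992 -0.6492]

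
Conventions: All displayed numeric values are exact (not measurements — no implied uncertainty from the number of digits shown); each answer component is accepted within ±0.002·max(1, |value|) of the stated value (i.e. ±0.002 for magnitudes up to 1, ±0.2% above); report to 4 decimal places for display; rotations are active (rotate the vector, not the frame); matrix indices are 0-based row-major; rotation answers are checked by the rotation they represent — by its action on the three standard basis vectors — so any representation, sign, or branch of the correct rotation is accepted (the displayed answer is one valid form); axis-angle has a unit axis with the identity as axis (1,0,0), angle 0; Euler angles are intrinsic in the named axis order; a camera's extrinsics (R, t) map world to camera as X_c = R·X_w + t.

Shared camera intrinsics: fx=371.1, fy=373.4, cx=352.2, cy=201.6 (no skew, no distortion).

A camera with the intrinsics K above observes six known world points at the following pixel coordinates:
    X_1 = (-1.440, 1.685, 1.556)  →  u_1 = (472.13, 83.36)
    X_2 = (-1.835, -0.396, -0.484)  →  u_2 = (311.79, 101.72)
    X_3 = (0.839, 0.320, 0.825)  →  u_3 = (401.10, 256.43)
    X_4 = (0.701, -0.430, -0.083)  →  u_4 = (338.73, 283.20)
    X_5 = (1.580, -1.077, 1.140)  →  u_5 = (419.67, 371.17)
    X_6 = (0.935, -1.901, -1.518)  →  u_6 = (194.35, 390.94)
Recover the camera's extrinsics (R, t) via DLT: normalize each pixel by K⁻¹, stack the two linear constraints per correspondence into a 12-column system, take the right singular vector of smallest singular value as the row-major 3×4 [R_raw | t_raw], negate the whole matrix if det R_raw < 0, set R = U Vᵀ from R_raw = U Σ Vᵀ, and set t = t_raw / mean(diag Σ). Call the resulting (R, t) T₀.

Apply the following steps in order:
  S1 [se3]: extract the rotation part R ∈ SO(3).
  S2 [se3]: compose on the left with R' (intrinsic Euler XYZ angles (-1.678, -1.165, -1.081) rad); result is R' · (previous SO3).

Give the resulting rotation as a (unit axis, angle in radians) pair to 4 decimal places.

source (pnp_recover): camera pose = R=[-0.0777 0.0613 0.9951; 0.7826 -0.6146 0.0990; 0.6177 0.7864 -0.0002], t=(-0.0200, 0.3001, 4.9598)
after S1 (rot_of_se3): [-0.0777 0.0613 0.9951; 0.7826 -0.6146 0.0990; 0.6177 0.7864 -0.0002]
after S2 (compose_so3): [-0.3093 -0.9253 0.2195; 0.7932 -0.1237 0.5963; -0.5246 0.3585 0.7722]

rotation (axis_angle) = ((-0.1260, 0.3942, 0.9104), 1.9076)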